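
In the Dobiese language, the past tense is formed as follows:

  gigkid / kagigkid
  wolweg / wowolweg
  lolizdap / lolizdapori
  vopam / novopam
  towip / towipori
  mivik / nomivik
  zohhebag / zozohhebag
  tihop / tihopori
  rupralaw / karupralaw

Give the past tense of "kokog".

zohhebag and lolizdap both have last vowel 'a' yet inflect differently (zozohhebag, lolizdapori), so the last vowel is not what conditions the rule; the final letter is.
"kokog" ends in -g. The stems ending in -g (wolweg → wowolweg, zohhebag → zozohhebag) repeat the first consonant+vowel as a prefix.
The other patterns: stems ending in -p add -ori; stems ending in -d or -w add the prefix ka-; stems ending in -k or -m add the prefix no-.
So kokog → kokokog.

kokokog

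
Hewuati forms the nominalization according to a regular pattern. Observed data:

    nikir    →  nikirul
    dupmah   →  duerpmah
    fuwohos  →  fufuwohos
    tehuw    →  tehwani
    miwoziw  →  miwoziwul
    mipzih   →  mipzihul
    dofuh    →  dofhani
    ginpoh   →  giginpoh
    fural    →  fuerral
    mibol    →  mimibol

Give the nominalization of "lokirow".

"lokirow" has last vowel 'o'. The stems whose last vowel is 'o' (ginpoh → giginpoh, fuwohos → fufuwohos, mibol → mimibol) repeat the first consonant+vowel as a prefix.
So lokirow → lolokirow.

lolokirow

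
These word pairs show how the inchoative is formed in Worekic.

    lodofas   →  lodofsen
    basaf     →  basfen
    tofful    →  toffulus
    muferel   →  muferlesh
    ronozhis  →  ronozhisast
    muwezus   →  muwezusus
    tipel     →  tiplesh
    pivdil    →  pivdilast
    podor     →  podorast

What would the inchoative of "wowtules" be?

wowtulsesh

tipel and tofful both end in -l yet inflect differently (tiplesh, toffulus), so the final letter is not what conditions the rule; the last vowel is.
"wowtules" has last vowel 'e'. The stems whose last vowel is 'e' (tipel → tiplesh, muferel → muferlesh) delete the last vowel and add -esh.
The other patterns: stems whose last vowel is 'a' delete the last vowel and add -en; stems whose last vowel is 'u' add -us; stems whose last vowel is 'i' or 'o' add -ast.
So wowtules → wowtulsesh.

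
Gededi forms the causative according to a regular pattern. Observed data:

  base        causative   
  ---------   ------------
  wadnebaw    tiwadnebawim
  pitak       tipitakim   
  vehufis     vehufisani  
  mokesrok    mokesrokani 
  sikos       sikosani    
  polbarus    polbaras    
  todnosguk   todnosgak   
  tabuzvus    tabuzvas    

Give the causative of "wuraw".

tiwurawim

todnosguk and mokesrok both end in -k yet inflect differently (todnosgak, mokesrokani), so the final letter is not what conditions the rule; the last vowel is.
"wuraw" has last vowel 'a'. The stems whose last vowel is 'a' (pitak → tipitakim, wadnebaw → tiwadnebawim) add ti- … -im around the stem.
So wuraw → tiwurawim.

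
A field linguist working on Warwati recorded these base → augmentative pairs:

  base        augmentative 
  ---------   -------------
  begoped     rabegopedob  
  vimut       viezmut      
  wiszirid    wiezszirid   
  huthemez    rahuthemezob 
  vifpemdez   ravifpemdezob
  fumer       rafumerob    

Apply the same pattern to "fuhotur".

begoped and wiszirid both end in -d yet inflect differently (rabegopedob, wiezszirid), so the final letter is not what conditions the rule; the last vowel is.
"fuhotur" has last vowel 'u'. The one such stem in the data (vimut → viezmut) inserts -ez- after the first vowel (as does wiszirid), so the same rule applies.
So fuhotur → fuezhotur.

fuezhotur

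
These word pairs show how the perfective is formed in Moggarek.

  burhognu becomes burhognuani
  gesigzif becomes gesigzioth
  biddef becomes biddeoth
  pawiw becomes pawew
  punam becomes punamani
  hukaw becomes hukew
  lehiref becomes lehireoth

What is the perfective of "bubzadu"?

bubzaduani

gesigzif and pawiw both have last vowel 'i' yet inflect differently (gesigzioth, pawew), so the last vowel is not what conditions the rule; the final letter is.
"bubzadu" ends in -u. The one such stem in the data (burhognu → burhognuani) adds -ani, so the same rule applies.
So bubzadu → bubzaduani.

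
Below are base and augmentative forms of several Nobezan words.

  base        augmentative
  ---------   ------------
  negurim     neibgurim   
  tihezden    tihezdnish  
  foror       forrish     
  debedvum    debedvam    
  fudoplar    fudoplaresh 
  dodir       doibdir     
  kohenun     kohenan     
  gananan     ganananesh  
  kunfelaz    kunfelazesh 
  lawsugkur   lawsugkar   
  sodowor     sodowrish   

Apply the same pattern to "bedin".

dodir and lawsugkur both end in -r yet inflect differently (doibdir, lawsugkar), so the final letter is not what conditions the rule; the last vowel is.
"bedin" has last vowel 'i'. The stems whose last vowel is 'i' (negurim → neibgurim, dodir → doibdir) insert -ib- after the first vowel.
The other patterns: stems whose last vowel is 'u' change the last vowel to 'a'; stems whose last vowel is 'a' add -esh; stems whose last vowel is 'e' or 'o' delete the last vowel and add -ish.
So bedin → beibdin.

beibdin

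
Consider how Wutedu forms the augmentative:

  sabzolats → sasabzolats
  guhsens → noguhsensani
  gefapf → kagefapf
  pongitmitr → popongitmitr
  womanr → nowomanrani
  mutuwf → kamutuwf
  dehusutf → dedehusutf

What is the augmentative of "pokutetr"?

sabzolats and guhsens both end in -s yet inflect differently (sasabzolats, noguhsensani), so the final letter is not what conditions the rule; the second-to-last letter is.
"pokutetr" has second-to-last letter 't'. The stems whose second-to-last letter is 't' (pongitmitr → popongitmitr, dehusutf → dedehusutf, sabzolats → sasabzolats) repeat the first consonant+vowel as a prefix.
The other patterns: stems whose second-to-last letter is 'n' add no- … -ani around the stem; stems whose second-to-last letter is 'p' or 'w' add the prefix ka-.
So pokutetr → popokutetr.

popokutetr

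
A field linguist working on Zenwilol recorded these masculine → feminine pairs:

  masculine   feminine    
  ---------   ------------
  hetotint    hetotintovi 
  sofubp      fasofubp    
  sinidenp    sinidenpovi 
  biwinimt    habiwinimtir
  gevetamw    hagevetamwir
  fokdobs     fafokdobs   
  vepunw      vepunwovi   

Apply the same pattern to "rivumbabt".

"rivumbabt" has second-to-last letter 'b'. The stems whose second-to-last letter is 'b' (sofubp → fasofubp, fokdobs → fafokdobs) add the prefix fa-.
So rivumbabt → farivumbabt.

farivumbabt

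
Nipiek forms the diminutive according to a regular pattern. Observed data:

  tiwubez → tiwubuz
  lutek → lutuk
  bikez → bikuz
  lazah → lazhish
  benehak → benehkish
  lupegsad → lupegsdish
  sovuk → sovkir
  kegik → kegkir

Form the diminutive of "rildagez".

rildaguz

"rildagez" has last vowel 'e'. The stems whose last vowel is 'e' (tiwubez → tiwubuz, lutek → lutuk, bikez → bikuz) change the last vowel to 'u'.
The other patterns: stems whose last vowel is 'a' delete the last vowel and add -ish; stems whose last vowel is 'i' or 'u' delete the last vowel and add -ir.
So rildagez → rildaguz.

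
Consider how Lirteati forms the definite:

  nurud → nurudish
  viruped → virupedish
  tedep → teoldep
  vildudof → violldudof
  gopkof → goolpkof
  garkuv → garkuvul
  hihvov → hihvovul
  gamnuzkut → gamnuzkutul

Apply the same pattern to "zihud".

zihudish

viruped and tedep both have last vowel 'e' yet inflect differently (virupedish, teoldep), so the last vowel is not what conditions the rule; the final letter is.
"zihud" ends in -d. The stems ending in -d (nurud → nurudish, viruped → virupedish) add -ish.
The other patterns: stems ending in -f or -p insert -ol- after the first vowel; stems ending in -t or -v add -ul.
So zihud → zihudish.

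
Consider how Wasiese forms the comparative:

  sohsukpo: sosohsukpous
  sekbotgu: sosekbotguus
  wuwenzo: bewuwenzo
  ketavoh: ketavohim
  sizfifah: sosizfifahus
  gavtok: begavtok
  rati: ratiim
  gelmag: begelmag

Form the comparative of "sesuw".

sosesuwus

"sesuw" begins with s-. The stems beginning with s- (sekbotgu → sosekbotguus, sohsukpo → sosohsukpous, sizfifah → sosizfifahus) add so- … -us around the stem.
The other patterns: stems beginning with g- or w- add the prefix be-; stems beginning with k- or r- add -im.
So sesuw → sosesuwus.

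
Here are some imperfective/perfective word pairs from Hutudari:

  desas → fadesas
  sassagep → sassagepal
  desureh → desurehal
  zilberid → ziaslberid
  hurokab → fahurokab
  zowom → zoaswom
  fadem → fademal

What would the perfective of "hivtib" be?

hiasvtib

fadem and zowom both end in -m yet inflect differently (fademal, zoaswom), so the final letter is not what conditions the rule; the last vowel is.
"hivtib" has last vowel 'i'. The one such stem in the data (zilberid → ziaslberid) inserts -as- after the first vowel (as does zowom), so the same rule applies.
So hivtib → hiasvtib.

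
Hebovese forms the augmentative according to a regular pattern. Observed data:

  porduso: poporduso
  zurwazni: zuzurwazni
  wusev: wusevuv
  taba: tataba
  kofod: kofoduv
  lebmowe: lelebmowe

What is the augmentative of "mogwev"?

mogwevuv

"mogwev" ends in a consonant. The stems ending in a consonant (kofod → kofoduv, wusev → wusevuv) add -uv.
So mogwev → mogwevuv.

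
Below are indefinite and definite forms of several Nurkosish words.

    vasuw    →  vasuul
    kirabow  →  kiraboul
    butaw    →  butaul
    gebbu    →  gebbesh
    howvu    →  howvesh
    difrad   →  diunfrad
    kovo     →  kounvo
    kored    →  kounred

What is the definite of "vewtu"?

vewtesh

vasuw and gebbu both have last vowel 'u' yet inflect differently (vasuul, gebbesh), so the last vowel is not what conditions the rule; the final letter is.
"vewtu" ends in -u. The stems ending in -u (gebbu → gebbesh, howvu → howvesh) drop the final letter and add -esh.
The other patterns: stems ending in -w drop the final letter and add -ul; stems ending in -d or -o insert -un- after the first vowel.
So vewtu → vewtesh.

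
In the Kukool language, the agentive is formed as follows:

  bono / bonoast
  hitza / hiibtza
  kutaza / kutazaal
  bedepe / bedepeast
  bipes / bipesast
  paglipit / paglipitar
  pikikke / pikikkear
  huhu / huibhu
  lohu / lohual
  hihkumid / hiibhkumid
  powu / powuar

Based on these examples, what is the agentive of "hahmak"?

haibhmak

huhu and powu both end in -u yet inflect differently (huibhu, powuar), so the final letter is not what conditions the rule; the first letter is.
"hahmak" begins with h-. The stems beginning with h- (hihkumid → hiibhkumid, huhu → huibhu, hitza → hiibtza) insert -ib- after the first vowel.
The other patterns: stems beginning with p- add -ar; stems beginning with b- add -ast; stems beginning with k- or l- add -al.
So hahmak → haibhmak.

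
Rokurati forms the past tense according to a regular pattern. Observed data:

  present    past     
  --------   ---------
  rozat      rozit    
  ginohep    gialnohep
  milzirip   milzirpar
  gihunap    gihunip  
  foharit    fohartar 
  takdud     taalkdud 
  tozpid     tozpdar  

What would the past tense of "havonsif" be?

havonsfar

rozat and foharit both end in -t yet inflect differently (rozit, fohartar), so the final letter is not what conditions the rule; the last vowel is.
"havonsif" has last vowel 'i'. The stems whose last vowel is 'i' (tozpid → tozpdar, foharit → fohartar, milzirip → milzirpar) delete the last vowel and add -ar.
So havonsif → havonsfar.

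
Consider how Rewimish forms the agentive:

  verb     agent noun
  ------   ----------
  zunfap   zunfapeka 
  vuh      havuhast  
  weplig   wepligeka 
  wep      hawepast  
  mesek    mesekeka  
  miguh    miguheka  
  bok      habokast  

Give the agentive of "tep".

hatepast

mesek and bok both end in -k yet inflect differently (mesekeka, habokast), so the final letter is not what conditions the rule; the number of vowels is.
"tep" has 1 vowel. The stems with 1 vowel (bok → habokast, wep → hawepast, vuh → havuhast) add ha- … -ast around the stem.
The other pattern: stems with 2 vowels add -eka.
So tep → hatepast.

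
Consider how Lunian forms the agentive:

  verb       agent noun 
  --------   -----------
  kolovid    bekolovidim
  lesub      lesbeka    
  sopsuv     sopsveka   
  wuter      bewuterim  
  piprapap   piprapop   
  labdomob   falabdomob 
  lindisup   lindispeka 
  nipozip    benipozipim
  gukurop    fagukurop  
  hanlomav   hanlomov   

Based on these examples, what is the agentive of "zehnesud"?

zehnesdeka

piprapap and lindisup both end in -p yet inflect differently (piprapop, lindispeka), so the final letter is not what conditions the rule; the last vowel is.
"zehnesud" has last vowel 'u'. The stems whose last vowel is 'u' (lindisup → lindispeka, sopsuv → sopsveka, lesub → lesbeka) delete the last vowel and add -eka.
The other patterns: stems whose last vowel is 'a' change the last vowel to 'o'; stems whose last vowel is 'o' add the prefix fa-; stems whose last vowel is 'e' or 'i' add be- … -im around the stem.
So zehnesud → zehnesdeka.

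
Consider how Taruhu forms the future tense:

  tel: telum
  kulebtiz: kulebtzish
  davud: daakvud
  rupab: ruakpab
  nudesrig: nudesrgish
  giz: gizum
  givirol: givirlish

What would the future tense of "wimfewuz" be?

wimfewzish

giz and kulebtiz both end in -z yet inflect differently (gizum, kulebtzish), so the final letter is not what conditions the rule; the number of vowels is.
"wimfewuz" has 3 vowels. The stems with 3 vowels (nudesrig → nudesrgish, kulebtiz → kulebtzish, givirol → givirlish) delete the last vowel and add -ish.
The other patterns: stems with 1 vowel add -um; stems with 2 vowels insert -ak- after the first vowel.
So wimfewuz → wimfewzish.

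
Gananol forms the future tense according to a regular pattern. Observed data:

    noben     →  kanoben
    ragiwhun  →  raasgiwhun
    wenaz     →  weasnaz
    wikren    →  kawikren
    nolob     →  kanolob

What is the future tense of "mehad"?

noben and ragiwhun both end in -n yet inflect differently (kanoben, raasgiwhun), so the final letter is not what conditions the rule; the last vowel is.
"mehad" has last vowel 'a'. The one such stem in the data (wenaz → weasnaz) inserts -as- after the first vowel (as does ragiwhun), so the same rule applies.
So mehad → meashad.

meashad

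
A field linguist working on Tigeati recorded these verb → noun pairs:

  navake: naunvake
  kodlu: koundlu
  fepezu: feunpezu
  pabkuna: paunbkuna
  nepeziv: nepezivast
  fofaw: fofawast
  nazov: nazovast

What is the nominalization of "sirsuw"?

pabkuna and fofaw both have last vowel 'a' yet inflect differently (paunbkuna, fofawast), so the last vowel is not what conditions the rule; whether the stem ends in a vowel or a consonant is.
"sirsuw" ends in a consonant. The stems ending in a consonant (nepeziv → nepezivast, fofaw → fofawast, nazov → nazovast) add -ast.
The other pattern: stems ending in a vowel insert -un- after the first vowel.
So sirsuw → sirsuwast.

sirsuwast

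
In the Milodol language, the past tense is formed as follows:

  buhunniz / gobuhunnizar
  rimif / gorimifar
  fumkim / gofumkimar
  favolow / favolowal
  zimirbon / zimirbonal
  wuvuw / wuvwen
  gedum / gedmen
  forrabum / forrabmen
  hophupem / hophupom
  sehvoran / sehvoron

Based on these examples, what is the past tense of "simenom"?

favolow and wuvuw both end in -w yet inflect differently (favolowal, wuvwen), so the final letter is not what conditions the rule; the last vowel is.
"simenom" has last vowel 'o'. The stems whose last vowel is 'o' (favolow → favolowal, zimirbon → zimirbonal) add -al.
The other patterns: stems whose last vowel is 'i' add go- … -ar around the stem; stems whose last vowel is 'u' delete the last vowel and add -en; stems whose last vowel is 'a' or 'e' change the last vowel to 'o'.
So simenom → simenomal.

simenomal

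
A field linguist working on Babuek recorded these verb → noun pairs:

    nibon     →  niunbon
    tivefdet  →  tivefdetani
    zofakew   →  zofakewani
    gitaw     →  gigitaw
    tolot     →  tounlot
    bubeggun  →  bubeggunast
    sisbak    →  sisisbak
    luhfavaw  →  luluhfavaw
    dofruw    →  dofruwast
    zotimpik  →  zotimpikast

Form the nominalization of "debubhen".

gitaw and zofakew both end in -w yet inflect differently (gigitaw, zofakewani), so the final letter is not what conditions the rule; the last vowel is.
"debubhen" has last vowel 'e'. The stems whose last vowel is 'e' (zofakew → zofakewani, tivefdet → tivefdetani) add -ani.
So debubhen → debubhenani.

debubhenani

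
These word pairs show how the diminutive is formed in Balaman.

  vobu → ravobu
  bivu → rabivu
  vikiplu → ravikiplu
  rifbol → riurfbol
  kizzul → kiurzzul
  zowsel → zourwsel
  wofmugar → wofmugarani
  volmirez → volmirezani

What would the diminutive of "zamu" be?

vobu and kizzul both have last vowel 'u' yet inflect differently (ravobu, kiurzzul), so the last vowel is not what conditions the rule; the final letter is.
"zamu" ends in -u. The stems ending in -u (vobu → ravobu, bivu → rabivu, vikiplu → ravikiplu) add the prefix ra-.
So zamu → razamu.

razamu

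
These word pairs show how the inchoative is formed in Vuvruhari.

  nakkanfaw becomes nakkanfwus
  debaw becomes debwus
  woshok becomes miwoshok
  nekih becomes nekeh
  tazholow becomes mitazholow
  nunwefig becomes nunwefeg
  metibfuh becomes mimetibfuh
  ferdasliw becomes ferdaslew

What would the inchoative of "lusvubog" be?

"lusvubog" has last vowel 'o'. The stems whose last vowel is 'o' (tazholow → mitazholow, woshok → miwoshok) add the prefix mi-.
The other patterns: stems whose last vowel is 'i' change the last vowel to 'e'; stems whose last vowel is 'a' delete the last vowel and add -us.
So lusvubog → milusvubog.

milusvubog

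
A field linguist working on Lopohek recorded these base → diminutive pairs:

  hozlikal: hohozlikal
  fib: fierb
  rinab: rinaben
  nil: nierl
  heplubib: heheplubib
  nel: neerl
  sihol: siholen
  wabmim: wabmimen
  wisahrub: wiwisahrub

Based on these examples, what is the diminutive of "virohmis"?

nel and sihol both end in -l yet inflect differently (neerl, siholen), so the final letter is not what conditions the rule; the number of vowels is.
"virohmis" has 3 vowels. The stems with 3 vowels (heplubib → heheplubib, wisahrub → wiwisahrub, hozlikal → hohozlikal) repeat the first consonant+vowel as a prefix.
The other patterns: stems with 1 vowel insert -er- after the first vowel; stems with 2 vowels add -en.
So virohmis → vivirohmis.

vivirohmis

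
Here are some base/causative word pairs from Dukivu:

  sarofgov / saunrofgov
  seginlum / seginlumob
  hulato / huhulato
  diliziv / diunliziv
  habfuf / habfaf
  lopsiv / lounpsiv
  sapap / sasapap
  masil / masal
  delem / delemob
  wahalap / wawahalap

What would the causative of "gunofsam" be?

gunofsamob

masil and lopsiv both have last vowel 'i' yet inflect differently (masal, lounpsiv), so the last vowel is not what conditions the rule; the final letter is.
"gunofsam" ends in -m. The stems ending in -m (seginlum → seginlumob, delem → delemob) add -ob.
The other patterns: stems ending in -f or -l change the last vowel to 'a'; stems ending in -o or -p repeat the first consonant+vowel as a prefix; stems ending in -v insert -un- after the first vowel.
So gunofsam → gunofsamob.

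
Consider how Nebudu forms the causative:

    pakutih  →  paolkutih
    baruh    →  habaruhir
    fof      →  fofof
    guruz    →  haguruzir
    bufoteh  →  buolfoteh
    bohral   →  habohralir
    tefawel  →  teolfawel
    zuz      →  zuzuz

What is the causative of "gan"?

gagan

"gan" has 1 vowel. The stems with 1 vowel (zuz → zuzuz, fof → fofof) repeat the first consonant+vowel as a prefix.
The other patterns: stems with 2 vowels add ha- … -ir around the stem; stems with 3 vowels insert -ol- after the first vowel.
So gan → gagan.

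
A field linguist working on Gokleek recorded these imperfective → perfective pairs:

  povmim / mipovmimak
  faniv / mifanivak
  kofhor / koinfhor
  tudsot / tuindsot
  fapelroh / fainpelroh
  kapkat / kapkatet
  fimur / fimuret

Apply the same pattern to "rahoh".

tudsot and kapkat both end in -t yet inflect differently (tuindsot, kapkatet), so the final letter is not what conditions the rule; the last vowel is.
"rahoh" has last vowel 'o'. The stems whose last vowel is 'o' (kofhor → koinfhor, tudsot → tuindsot, fapelroh → fainpelroh) insert -in- after the first vowel.
So rahoh → rainhoh.

rainhoh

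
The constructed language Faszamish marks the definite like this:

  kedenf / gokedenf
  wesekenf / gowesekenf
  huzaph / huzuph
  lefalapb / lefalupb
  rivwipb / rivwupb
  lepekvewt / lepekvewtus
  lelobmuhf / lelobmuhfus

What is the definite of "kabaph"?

kabuph

"kabaph" has second-to-last letter 'p'. The stems whose second-to-last letter is 'p' (huzaph → huzuph, lefalapb → lefalupb, rivwipb → rivwupb) change the last vowel to 'u'.
The other patterns: stems whose second-to-last letter is 'n' add the prefix go-; stems whose second-to-last letter is 'h' or 'w' add -us.
So kabaph → kabuph.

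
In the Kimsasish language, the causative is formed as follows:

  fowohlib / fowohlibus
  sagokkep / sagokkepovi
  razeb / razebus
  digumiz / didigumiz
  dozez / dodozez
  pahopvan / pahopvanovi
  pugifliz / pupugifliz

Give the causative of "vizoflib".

vizoflibus

"vizoflib" ends in -b. The stems ending in -b (razeb → razebus, fowohlib → fowohlibus) add -us.
The other patterns: stems ending in -z repeat the first consonant+vowel as a prefix; stems ending in -n or -p add -ovi.
So vizoflib → vizoflibus.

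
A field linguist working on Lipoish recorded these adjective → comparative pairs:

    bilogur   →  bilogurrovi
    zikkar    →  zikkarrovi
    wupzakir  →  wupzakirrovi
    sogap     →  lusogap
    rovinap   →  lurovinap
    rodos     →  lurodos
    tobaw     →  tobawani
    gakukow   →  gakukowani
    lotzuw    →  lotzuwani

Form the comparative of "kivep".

lukivep

"kivep" ends in -p. The stems ending in -p (sogap → lusogap, rovinap → lurovinap) add the prefix lu-.
So kivep → lukivep.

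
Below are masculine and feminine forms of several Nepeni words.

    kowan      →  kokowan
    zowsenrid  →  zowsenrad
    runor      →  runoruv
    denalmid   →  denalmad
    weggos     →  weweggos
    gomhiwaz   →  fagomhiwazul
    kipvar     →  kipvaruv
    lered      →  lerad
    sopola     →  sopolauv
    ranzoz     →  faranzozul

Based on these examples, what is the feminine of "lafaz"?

falafazul

"lafaz" ends in -z. The stems ending in -z (ranzoz → faranzozul, gomhiwaz → fagomhiwazul) add fa- … -ul around the stem.
The other patterns: stems ending in -d change the last vowel to 'a'; stems ending in -n or -s repeat the first consonant+vowel as a prefix; stems ending in -a or -r add -uv.
So lafaz → falafazul.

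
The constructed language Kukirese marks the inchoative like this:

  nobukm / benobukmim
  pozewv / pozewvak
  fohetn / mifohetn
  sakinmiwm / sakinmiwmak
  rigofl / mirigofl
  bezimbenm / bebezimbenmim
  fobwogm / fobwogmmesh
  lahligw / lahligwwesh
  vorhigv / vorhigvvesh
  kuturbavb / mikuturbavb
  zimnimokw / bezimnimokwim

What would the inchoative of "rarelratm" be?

nobukm and sakinmiwm both end in -m yet inflect differently (benobukmim, sakinmiwmak), so the final letter is not what conditions the rule; the second-to-last letter is.
"rarelratm" has second-to-last letter 't'. The one such stem in the data (fohetn → mifohetn) adds the prefix mi-, so the same rule applies.
The other patterns: stems whose second-to-last letter is 'k' or 'n' add be- … -im around the stem; stems whose second-to-last letter is 'w' add -ak; stems whose second-to-last letter is 'g' double the final consonant and add -esh.
So rarelratm → mirarelratm.

mirarelratm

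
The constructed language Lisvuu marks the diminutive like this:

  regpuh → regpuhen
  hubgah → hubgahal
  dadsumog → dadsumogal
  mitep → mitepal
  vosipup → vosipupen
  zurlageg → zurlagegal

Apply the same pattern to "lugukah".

lugukahal

"lugukah" has last vowel 'a'. The one such stem in the data (hubgah → hubgahal) adds -al, so the same rule applies.
So lugukah → lugukahal.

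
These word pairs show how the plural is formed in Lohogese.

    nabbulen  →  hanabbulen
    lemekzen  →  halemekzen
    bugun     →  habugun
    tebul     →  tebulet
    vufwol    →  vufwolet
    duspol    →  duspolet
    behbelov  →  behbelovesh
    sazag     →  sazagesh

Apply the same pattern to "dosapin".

hadosapin

"dosapin" ends in -n. The stems ending in -n (nabbulen → hanabbulen, lemekzen → halemekzen, bugun → habugun) add the prefix ha-.
The other patterns: stems ending in -l add -et; stems ending in -g or -v add -esh.
So dosapin → hadosapin.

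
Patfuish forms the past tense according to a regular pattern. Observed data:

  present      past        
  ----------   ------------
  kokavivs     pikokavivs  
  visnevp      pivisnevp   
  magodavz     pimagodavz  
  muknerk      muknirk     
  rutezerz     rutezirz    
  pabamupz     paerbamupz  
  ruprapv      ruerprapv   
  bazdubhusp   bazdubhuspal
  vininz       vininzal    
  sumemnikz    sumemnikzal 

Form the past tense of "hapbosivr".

magodavz and rutezerz both end in -z yet inflect differently (pimagodavz, rutezirz), so the final letter is not what conditions the rule; the second-to-last letter is.
"hapbosivr" has second-to-last letter 'v'. The stems whose second-to-last letter is 'v' (kokavivs → pikokavivs, visnevp → pivisnevp, magodavz → pimagodavz) add the prefix pi-.
The other patterns: stems whose second-to-last letter is 'r' change the last vowel to 'i'; stems whose second-to-last letter is 'p' insert -er- after the first vowel; stems whose second-to-last letter is 'k', 'n' or 's' add -al.
So hapbosivr → pihapbosivr.

pihapbosivr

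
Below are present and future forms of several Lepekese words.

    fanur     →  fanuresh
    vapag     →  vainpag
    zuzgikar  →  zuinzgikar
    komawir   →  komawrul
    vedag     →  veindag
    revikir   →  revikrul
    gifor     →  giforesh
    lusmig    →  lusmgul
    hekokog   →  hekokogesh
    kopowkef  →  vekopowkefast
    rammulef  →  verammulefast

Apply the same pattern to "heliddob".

vedag and hekokog both end in -g yet inflect differently (veindag, hekokogesh), so the final letter is not what conditions the rule; the last vowel is.
"heliddob" has last vowel 'o'. The stems whose last vowel is 'o' (hekokog → hekokogesh, gifor → giforesh) add -esh.
So heliddob → heliddobesh.

heliddobesh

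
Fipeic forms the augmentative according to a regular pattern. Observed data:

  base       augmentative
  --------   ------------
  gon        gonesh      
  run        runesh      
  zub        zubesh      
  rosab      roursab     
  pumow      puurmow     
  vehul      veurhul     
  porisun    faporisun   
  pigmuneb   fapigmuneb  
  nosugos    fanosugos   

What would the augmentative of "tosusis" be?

fatosusis

"tosusis" has 3 vowels. The stems with 3 vowels (porisun → faporisun, pigmuneb → fapigmuneb, nosugos → fanosugos) add the prefix fa-.
So tosusis → fatosusis.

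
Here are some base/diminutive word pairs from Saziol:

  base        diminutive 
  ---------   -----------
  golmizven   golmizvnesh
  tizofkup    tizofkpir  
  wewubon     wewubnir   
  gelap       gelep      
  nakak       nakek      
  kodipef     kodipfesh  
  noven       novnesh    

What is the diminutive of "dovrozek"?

dovrozkesh

noven and wewubon both end in -n yet inflect differently (novnesh, wewubnir), so the final letter is not what conditions the rule; the last vowel is.
"dovrozek" has last vowel 'e'. The stems whose last vowel is 'e' (noven → novnesh, kodipef → kodipfesh, golmizven → golmizvnesh) delete the last vowel and add -esh.
So dovrozek → dovrozkesh.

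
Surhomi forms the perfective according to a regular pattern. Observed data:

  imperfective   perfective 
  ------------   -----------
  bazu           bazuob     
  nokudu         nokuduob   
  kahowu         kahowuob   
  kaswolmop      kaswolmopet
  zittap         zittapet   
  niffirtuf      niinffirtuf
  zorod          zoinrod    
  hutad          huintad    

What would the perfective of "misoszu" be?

misoszuob

"misoszu" ends in -u. The stems ending in -u (bazu → bazuob, nokudu → nokuduob, kahowu → kahowuob) add -ob.
The other patterns: stems ending in -p add -et; stems ending in -d or -f insert -in- after the first vowel.
So misoszu → misoszuob.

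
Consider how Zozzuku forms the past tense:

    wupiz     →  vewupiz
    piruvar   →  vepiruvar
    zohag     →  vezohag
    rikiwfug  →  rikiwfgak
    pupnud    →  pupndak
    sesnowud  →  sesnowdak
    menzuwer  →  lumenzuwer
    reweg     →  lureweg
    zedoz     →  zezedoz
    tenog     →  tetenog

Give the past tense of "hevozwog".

zohag and rikiwfug both end in -g yet inflect differently (vezohag, rikiwfgak), so the final letter is not what conditions the rule; the last vowel is.
"hevozwog" has last vowel 'o'. The stems whose last vowel is 'o' (zedoz → zezedoz, tenog → tetenog) repeat the first consonant+vowel as a prefix.
The other patterns: stems whose last vowel is 'a' or 'i' add the prefix ve-; stems whose last vowel is 'u' delete the last vowel and add -ak; stems whose last vowel is 'e' add the prefix lu-.
So hevozwog → hehevozwog.

hehevozwog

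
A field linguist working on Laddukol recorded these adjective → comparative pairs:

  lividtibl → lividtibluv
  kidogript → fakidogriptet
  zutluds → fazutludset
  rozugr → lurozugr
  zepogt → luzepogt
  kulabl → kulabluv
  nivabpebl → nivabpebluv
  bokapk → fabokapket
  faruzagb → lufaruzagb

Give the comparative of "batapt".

"batapt" has second-to-last letter 'p'. The stems whose second-to-last letter is 'p' (bokapk → fabokapket, kidogript → fakidogriptet) add fa- … -et around the stem.
The other patterns: stems whose second-to-last letter is 'b' add -uv; stems whose second-to-last letter is 'g' add the prefix lu-.
So batapt → fabataptet.

fabataptet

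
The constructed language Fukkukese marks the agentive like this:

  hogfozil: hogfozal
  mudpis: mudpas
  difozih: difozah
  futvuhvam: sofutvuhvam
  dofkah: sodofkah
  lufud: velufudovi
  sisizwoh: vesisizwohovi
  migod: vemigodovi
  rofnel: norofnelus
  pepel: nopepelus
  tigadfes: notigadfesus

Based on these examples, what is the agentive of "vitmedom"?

vevitmedomovi

"vitmedom" has last vowel 'o'. The stems whose last vowel is 'o' (sisizwoh → vesisizwohovi, migod → vemigodovi) add ve- … -ovi around the stem.
So vitmedom → vevitmedomovi.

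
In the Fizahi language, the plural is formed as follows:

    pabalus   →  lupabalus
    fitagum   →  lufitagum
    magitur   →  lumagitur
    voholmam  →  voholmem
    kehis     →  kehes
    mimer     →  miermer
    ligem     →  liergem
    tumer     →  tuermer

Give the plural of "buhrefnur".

"buhrefnur" has last vowel 'u'. The stems whose last vowel is 'u' (pabalus → lupabalus, fitagum → lufitagum, magitur → lumagitur) add the prefix lu-.
The other patterns: stems whose last vowel is 'a' or 'i' change the last vowel to 'e'; stems whose last vowel is 'e' insert -er- after the first vowel.
So buhrefnur → lubuhrefnur.

lubuhrefnur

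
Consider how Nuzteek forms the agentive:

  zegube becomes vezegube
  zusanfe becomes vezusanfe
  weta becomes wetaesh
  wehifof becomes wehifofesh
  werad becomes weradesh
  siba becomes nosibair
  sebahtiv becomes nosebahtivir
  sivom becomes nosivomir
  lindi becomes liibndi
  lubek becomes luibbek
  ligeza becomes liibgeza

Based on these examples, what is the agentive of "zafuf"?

vezafuf

"zafuf" begins with z-. The stems beginning with z- (zegube → vezegube, zusanfe → vezusanfe) add the prefix ve-.
So zafuf → vezafuf.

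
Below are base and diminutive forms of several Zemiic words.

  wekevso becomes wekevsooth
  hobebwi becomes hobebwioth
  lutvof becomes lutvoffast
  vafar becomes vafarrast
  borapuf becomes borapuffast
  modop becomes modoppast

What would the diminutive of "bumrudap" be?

wekevso and lutvof both have last vowel 'o' yet inflect differently (wekevsooth, lutvoffast), so the last vowel is not what conditions the rule; whether the stem ends in a vowel or a consonant is.
"bumrudap" ends in a consonant. The stems ending in a consonant (lutvof → lutvoffast, vafar → vafarrast, borapuf → borapuffast) double the final consonant and add -ast.
The other pattern: stems ending in a vowel add -oth.
So bumrudap → bumrudappast.

bumrudappast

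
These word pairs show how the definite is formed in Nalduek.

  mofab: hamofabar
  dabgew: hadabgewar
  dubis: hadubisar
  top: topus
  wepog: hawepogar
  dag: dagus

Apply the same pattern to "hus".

dag and wepog both end in -g yet inflect differently (dagus, hawepogar), so the final letter is not what conditions the rule; the number of vowels is.
"hus" has 1 vowel. The stems with 1 vowel (dag → dagus, top → topus) add -us.
The other pattern: stems with 2 vowels add ha- … -ar around the stem.
So hus → husus.

husus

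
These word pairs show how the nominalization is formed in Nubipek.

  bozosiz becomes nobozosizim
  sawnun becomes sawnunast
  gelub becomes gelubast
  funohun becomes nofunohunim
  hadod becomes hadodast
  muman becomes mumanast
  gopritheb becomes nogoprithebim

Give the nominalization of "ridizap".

noridizapim

"ridizap" has 3 vowels. The stems with 3 vowels (bozosiz → nobozosizim, funohun → nofunohunim, gopritheb → nogoprithebim) add no- … -im around the stem.
So ridizap → noridizapim.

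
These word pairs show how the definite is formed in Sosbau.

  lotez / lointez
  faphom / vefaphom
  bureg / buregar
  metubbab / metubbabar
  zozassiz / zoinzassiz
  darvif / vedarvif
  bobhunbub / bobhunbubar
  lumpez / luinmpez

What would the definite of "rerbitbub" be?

bureg and lumpez both have last vowel 'e' yet inflect differently (buregar, luinmpez), so the last vowel is not what conditions the rule; the final letter is.
"rerbitbub" ends in -b. The stems ending in -b (metubbab → metubbabar, bobhunbub → bobhunbubar) add -ar.
So rerbitbub → rerbitbubar.

rerbitbubar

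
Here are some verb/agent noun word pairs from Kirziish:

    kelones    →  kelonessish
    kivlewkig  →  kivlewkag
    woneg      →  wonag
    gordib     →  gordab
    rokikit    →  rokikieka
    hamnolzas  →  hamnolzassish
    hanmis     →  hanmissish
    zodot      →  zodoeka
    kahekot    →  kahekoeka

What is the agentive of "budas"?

hanmis and rokikit both have last vowel 'i' yet inflect differently (hanmissish, rokikieka), so the last vowel is not what conditions the rule; the final letter is.
"budas" ends in -s. The stems ending in -s (kelones → kelonessish, hamnolzas → hamnolzassish, hanmis → hanmissish) double the final consonant and add -ish.
The other patterns: stems ending in -t drop the final letter and add -eka; stems ending in -b or -g change the last vowel to 'a'.
So budas → budassish.

budassish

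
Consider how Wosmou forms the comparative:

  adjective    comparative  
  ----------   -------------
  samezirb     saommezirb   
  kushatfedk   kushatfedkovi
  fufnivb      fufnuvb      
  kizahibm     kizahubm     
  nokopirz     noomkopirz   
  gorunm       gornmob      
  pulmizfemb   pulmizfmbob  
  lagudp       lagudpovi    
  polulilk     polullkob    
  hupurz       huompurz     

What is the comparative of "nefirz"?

samezirb and fufnivb both end in -b yet inflect differently (saommezirb, fufnuvb), so the final letter is not what conditions the rule; the second-to-last letter is.
"nefirz" has second-to-last letter 'r'. The stems whose second-to-last letter is 'r' (samezirb → saommezirb, nokopirz → noomkopirz, hupurz → huompurz) insert -om- after the first vowel.
So nefirz → neomfirz.

neomfirz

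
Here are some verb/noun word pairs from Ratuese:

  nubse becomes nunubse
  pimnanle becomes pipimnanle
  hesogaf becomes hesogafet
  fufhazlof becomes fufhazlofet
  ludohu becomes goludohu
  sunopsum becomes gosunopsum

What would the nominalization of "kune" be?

pimnanle and hesogaf both have 3 vowels yet inflect differently (pipimnanle, hesogafet), so the number of vowels is not what conditions the rule; the final letter is.
"kune" ends in -e. The stems ending in -e (nubse → nunubse, pimnanle → pipimnanle) repeat the first consonant+vowel as a prefix.
So kune → kukune.

kukune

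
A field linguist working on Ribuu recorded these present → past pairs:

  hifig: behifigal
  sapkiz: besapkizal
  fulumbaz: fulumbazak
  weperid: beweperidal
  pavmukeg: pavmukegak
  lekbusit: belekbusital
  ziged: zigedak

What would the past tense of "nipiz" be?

benipizal

"nipiz" has last vowel 'i'. The stems whose last vowel is 'i' (lekbusit → belekbusital, sapkiz → besapkizal, weperid → beweperidal) add be- … -al around the stem.
The other pattern: stems whose last vowel is 'a' or 'e' add -ak.
So nipiz → benipizal.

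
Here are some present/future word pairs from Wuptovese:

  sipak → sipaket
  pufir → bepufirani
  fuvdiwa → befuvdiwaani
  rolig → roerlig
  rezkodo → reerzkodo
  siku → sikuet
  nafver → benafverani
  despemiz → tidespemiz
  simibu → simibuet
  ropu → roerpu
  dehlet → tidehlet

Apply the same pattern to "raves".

raerves

simibu and ropu both end in -u yet inflect differently (simibuet, roerpu), so the final letter is not what conditions the rule; the first letter is.
"raves" begins with r-. The stems beginning with r- (rolig → roerlig, ropu → roerpu, rezkodo → reerzkodo) insert -er- after the first vowel.
So raves → raerves.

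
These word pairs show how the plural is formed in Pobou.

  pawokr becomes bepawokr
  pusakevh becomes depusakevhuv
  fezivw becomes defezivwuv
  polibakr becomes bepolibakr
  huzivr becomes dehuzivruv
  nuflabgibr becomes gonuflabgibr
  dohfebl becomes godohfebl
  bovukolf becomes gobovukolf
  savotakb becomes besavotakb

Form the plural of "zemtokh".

pawokr and nuflabgibr both end in -r yet inflect differently (bepawokr, gonuflabgibr), so the final letter is not what conditions the rule; the second-to-last letter is.
"zemtokh" has second-to-last letter 'k'. The stems whose second-to-last letter is 'k' (savotakb → besavotakb, pawokr → bepawokr, polibakr → bepolibakr) add the prefix be-.
So zemtokh → bezemtokh.

bezemtokh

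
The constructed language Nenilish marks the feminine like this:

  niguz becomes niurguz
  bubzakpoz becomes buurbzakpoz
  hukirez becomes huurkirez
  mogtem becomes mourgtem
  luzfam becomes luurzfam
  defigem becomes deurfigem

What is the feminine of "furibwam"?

fuurribwam

Every pair shown (niguz → niurguz, bubzakpoz → buurbzakpoz, hukirez → huurkirez, …) follows the same rule: insert -ur- after the first vowel.
So furibwam → fuurribwam.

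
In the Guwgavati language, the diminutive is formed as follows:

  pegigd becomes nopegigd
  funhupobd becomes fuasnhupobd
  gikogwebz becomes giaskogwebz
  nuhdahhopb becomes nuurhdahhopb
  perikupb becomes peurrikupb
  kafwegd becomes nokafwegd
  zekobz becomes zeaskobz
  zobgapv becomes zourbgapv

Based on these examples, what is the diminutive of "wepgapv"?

weurpgapv

funhupobd and kafwegd both end in -d yet inflect differently (fuasnhupobd, nokafwegd), so the final letter is not what conditions the rule; the second-to-last letter is.
"wepgapv" has second-to-last letter 'p'. The stems whose second-to-last letter is 'p' (zobgapv → zourbgapv, nuhdahhopb → nuurhdahhopb, perikupb → peurrikupb) insert -ur- after the first vowel.
The other patterns: stems whose second-to-last letter is 'b' insert -as- after the first vowel; stems whose second-to-last letter is 'g' add the prefix no-.
So wepgapv → weurpgapv.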